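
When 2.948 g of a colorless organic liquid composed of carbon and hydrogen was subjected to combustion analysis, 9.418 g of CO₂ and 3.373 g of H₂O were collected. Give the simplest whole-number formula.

mol C = 9.418 g CO₂ ÷ 44.009 g/mol = 0.21400 mol
mol H = 2 × 3.373 g H₂O ÷ 18.015 g/mol = 0.37447 mol
Divide by the smallest (0.21400 mol): C 1.000, H 1.750
Multiplying each by 4 gives whole numbers: C 4.00, H 7.00

C4H7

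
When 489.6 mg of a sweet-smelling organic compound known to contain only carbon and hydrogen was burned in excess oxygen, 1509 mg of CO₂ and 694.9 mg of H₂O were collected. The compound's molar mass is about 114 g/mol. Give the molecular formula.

mol C = 1.509 g CO₂ ÷ 44.009 g/mol = 0.034288 mol
mol H = 2 × 0.6949 g H₂O ÷ 18.015 g/mol = 0.077147 mol
Divide by the smallest (0.034288 mol): C 1.000, H 2.250
Multiplying each by 4 gives whole numbers: C 4.00, H 9.00
Empirical formula: C4H9
Empirical-formula mass = 57.12 g/mol; 114 ÷ 57.12 ≈ 2, so the molecular formula is C8H18.

C8H18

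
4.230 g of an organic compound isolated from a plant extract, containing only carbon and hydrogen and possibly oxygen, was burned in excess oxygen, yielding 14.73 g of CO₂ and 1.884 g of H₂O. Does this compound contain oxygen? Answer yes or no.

mol C = 14.73 g CO₂ ÷ 44.009 g/mol = 0.33470 mol
mol H = 2 × 1.884 g H₂O ÷ 18.015 g/mol = 0.20916 mol
C and H together account for 4.2310 g — essentially the entire 4.230 g sample — so the compound contains no oxygen.

no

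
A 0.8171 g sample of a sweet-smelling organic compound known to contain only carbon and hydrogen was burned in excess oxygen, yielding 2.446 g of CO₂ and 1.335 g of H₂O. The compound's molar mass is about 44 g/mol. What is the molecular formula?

C3H8

mol C = 2.446 g CO₂ ÷ 44.009 g/mol = 0.055580 mol
mol H = 2 × 1.335 g H₂O ÷ 18.015 g/mol = 0.14821 mol
Divide by the smallest (0.055580 mol): C 1.000, H 2.667
Multiplying each by 3 gives whole numbers: C 3.00, H 8.00
Empirical formula: C3H8
Empirical-formula mass = 44.10 g/mol; 44 ÷ 44.10 ≈ 1, so the molecular formula is C3H8.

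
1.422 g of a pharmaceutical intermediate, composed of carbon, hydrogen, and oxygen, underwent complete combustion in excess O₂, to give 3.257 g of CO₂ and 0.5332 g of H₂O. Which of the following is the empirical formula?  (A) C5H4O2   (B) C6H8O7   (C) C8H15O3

(A) C5H4O2

mol C = 3.257 g CO₂ ÷ 44.009 g/mol = 0.074008 mol
mol H = 2 × 0.5332 g H₂O ÷ 18.015 g/mol = 0.059195 mol
mass O = 1.422 − (0.88891 + 0.059669) = 0.47343 g → mol O = 0.47343 ÷ 15.999 = 0.029591 mol
Divide by the smallest (0.029591 mol): C 2.501, H 2.000, O 1.000
Multiplying each by 2 gives whole numbers: C 5.00, H 4.00, O 2.00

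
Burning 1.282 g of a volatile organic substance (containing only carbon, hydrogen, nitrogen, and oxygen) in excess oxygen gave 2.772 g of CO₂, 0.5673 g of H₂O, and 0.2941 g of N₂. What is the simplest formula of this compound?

C6H6N2O

mol C = 2.772 g CO₂ ÷ 44.009 g/mol = 0.062987 mol
mol H = 2 × 0.5673 g H₂O ÷ 18.015 g/mol = 0.062981 mol
mol N = 2 × 0.2941 g N₂ ÷ 28.014 g/mol = 0.020997 mol
mass O = 1.282 − (0.75654 + 0.063485 + 0.29410) = 0.16788 g → mol O = 0.16788 ÷ 15.999 = 0.010493 mol
Divide by the smallest (0.010493 mol): C 6.003, H 6.002, N 2.001, O 1.000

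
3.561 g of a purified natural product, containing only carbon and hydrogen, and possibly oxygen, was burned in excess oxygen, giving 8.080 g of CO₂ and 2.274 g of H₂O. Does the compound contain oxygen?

mol C = 8.080 g CO₂ ÷ 44.009 g/mol = 0.18360 mol
mol H = 2 × 2.274 g H₂O ÷ 18.015 g/mol = 0.25246 mol
C and H account for only 2.4597 g of the 3.561 g sample; the remaining 1.1013 g must be oxygen.

yes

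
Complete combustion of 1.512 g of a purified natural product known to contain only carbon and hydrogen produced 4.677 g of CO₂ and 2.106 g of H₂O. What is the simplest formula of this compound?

C5H11

mol C = 4.677 g CO₂ ÷ 44.009 g/mol = 0.10627 mol
mol H = 2 × 2.106 g H₂O ÷ 18.015 g/mol = 0.23381 mol
Divide by the smallest (0.10627 mol): C 1.000, H 2.200
Multiplying each by 5 gives whole numbers: C 5.00, H 11.00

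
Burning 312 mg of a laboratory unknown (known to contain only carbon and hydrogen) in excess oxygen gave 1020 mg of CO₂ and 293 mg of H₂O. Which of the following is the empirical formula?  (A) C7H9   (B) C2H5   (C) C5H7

(C) C5H7

mol C = 1.02 g CO₂ ÷ 44.009 g/mol = 0.02318 mol
mol H = 2 × 0.293 g H₂O ÷ 18.015 g/mol = 0.03253 mol
Divide by the smallest (0.02318 mol): C 1.000, H 1.403
Multiplying each by 5 gives whole numbers: C 5.00, H 7.02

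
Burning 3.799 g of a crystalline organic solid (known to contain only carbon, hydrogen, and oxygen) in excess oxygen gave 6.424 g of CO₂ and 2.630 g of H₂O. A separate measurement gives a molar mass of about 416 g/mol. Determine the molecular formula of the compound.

mol C = 6.424 g CO₂ ÷ 44.009 g/mol = 0.14597 mol
mol H = 2 × 2.630 g H₂O ÷ 18.015 g/mol = 0.29198 mol
mass O = 3.799 − (1.7532 + 0.29431) = 1.7514 g → mol O = 1.7514 ÷ 15.999 = 0.10947 mol
Divide by the smallest (0.10947 mol): C 1.333, H 2.667, O 1.000
Multiplying each by 3 gives whole numbers: C 4.00, H 8.00, O 3.00
Empirical formula: C4H8O3
Empirical-formula mass = 104.10 g/mol; 416 ÷ 104.10 ≈ 4, so the molecular formula is C16H32O12.

C16H32O12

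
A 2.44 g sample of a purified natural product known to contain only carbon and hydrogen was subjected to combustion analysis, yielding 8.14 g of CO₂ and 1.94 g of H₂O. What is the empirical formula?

C6H7

mol C = 8.14 g CO₂ ÷ 44.009 g/mol = 0.1850 mol
mol H = 2 × 1.94 g H₂O ÷ 18.015 g/mol = 0.2154 mol
Divide by the smallest (0.1850 mol): C 1.000, H 1.164
Multiplying each by 6 gives whole numbers: C 6.00, H 6.99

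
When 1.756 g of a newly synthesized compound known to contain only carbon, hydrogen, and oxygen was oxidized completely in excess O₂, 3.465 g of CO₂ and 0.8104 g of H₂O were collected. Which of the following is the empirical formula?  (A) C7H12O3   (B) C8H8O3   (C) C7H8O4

(C) C7H8O4

mol C = 3.465 g CO₂ ÷ 44.009 g/mol = 0.078734 mol
mol H = 2 × 0.8104 g H₂O ÷ 18.015 g/mol = 0.089969 mol
mass O = 1.756 − (0.94567 + 0.090689) = 0.71964 g → mol O = 0.71964 ÷ 15.999 = 0.044980 mol
Divide by the smallest (0.044980 mol): C 1.750, H 2.000, O 1.000
Multiplying each by 4 gives whole numbers: C 7.00, H 8.00, O 4.00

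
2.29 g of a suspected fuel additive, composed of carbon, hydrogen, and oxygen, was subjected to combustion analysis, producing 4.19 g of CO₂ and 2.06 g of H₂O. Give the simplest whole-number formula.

C5H12O3

mol C = 4.19 g CO₂ ÷ 44.009 g/mol = 0.09521 mol
mol H = 2 × 2.06 g H₂O ÷ 18.015 g/mol = 0.2287 mol
mass O = 2.29 − (1.144 + 0.2305) = 0.9159 g → mol O = 0.9159 ÷ 15.999 = 0.05725 mol
Divide by the smallest (0.05725 mol): C 1.663, H 3.995, O 1.000
Multiplying each by 3 gives whole numbers: C 4.99, H 11.98, O 3.00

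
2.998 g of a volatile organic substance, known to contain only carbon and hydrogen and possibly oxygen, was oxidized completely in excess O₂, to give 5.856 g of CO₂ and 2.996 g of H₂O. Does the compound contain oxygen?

yes

mol C = 5.856 g CO₂ ÷ 44.009 g/mol = 0.13306 mol
mol H = 2 × 2.996 g H₂O ÷ 18.015 g/mol = 0.33261 mol
C and H account for only 1.9335 g of the 2.998 g sample; the remaining 1.0645 g must be oxygen.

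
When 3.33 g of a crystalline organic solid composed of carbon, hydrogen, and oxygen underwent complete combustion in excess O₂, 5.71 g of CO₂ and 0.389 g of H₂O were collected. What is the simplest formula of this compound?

C6H2O5

mol C = 5.71 g CO₂ ÷ 44.009 g/mol = 0.1297 mol
mol H = 2 × 0.389 g H₂O ÷ 18.015 g/mol = 0.04319 mol
mass O = 3.33 − (1.558 + 0.04353) = 1.728 g → mol O = 1.728 ÷ 15.999 = 0.1080 mol
Divide by the smallest (0.04319 mol): C 3.004, H 1.000, O 2.501
Multiplying each by 2 gives whole numbers: C 6.01, H 2.00, O 5.00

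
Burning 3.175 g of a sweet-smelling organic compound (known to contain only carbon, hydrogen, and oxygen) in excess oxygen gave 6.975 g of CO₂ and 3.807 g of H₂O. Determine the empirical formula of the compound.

mol C = 6.975 g CO₂ ÷ 44.009 g/mol = 0.15849 mol
mol H = 2 × 3.807 g H₂O ÷ 18.015 g/mol = 0.42265 mol
mass O = 3.175 − (1.9036 + 0.42603) = 0.84534 g → mol O = 0.84534 ÷ 15.999 = 0.052837 mol
Divide by the smallest (0.052837 mol): C 3.000, H 7.999, O 1.000

C3H8O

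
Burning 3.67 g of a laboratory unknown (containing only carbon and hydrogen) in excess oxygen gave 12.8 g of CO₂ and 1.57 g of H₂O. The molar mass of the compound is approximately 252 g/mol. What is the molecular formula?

mol C = 12.8 g CO₂ ÷ 44.009 g/mol = 0.2908 mol
mol H = 2 × 1.57 g H₂O ÷ 18.015 g/mol = 0.1743 mol
Divide by the smallest (0.1743 mol): C 1.669, H 1.000
Multiplying each by 3 gives whole numbers: C 5.01, H 3.00
Empirical formula: C5H3
Empirical-formula mass = 63.08 g/mol; 252 ÷ 63.08 ≈ 4, so the molecular formula is C20H12.

C20H12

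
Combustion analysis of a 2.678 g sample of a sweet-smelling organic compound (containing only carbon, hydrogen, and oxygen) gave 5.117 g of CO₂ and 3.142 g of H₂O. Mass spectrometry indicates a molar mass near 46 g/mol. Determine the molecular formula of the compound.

mol C = 5.117 g CO₂ ÷ 44.009 g/mol = 0.11627 mol
mol H = 2 × 3.142 g H₂O ÷ 18.015 g/mol = 0.34882 mol
mass O = 2.678 − (1.3965 + 0.35161) = 0.92985 g → mol O = 0.92985 ÷ 15.999 = 0.058119 mol
Divide by the smallest (0.058119 mol): C 2.001, H 6.002, O 1.000
Empirical formula: C2H6O
Empirical-formula mass = 46.07 g/mol; 46 ÷ 46.07 ≈ 1, so the molecular formula is C2H6O.

C2H6O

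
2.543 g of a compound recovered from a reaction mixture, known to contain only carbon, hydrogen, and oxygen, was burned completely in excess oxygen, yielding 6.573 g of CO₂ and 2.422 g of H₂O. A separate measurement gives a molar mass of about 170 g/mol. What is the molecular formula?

mol C = 6.573 g CO₂ ÷ 44.009 g/mol = 0.14936 mol
mol H = 2 × 2.422 g H₂O ÷ 18.015 g/mol = 0.26889 mol
mass O = 2.543 − (1.7939 + 0.27104) = 0.47805 g → mol O = 0.47805 ÷ 15.999 = 0.029880 mol
Divide by the smallest (0.029880 mol): C 4.999, H 8.999, O 1.000
Empirical formula: C5H9O
Empirical-formula mass = 85.13 g/mol; 170 ÷ 85.13 ≈ 2, so the molecular formula is C10H18O2.

C10H18O2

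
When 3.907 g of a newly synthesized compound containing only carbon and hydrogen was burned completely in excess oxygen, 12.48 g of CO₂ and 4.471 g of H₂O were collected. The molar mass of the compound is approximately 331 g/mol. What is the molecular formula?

mol C = 12.48 g CO₂ ÷ 44.009 g/mol = 0.28358 mol
mol H = 2 × 4.471 g H₂O ÷ 18.015 g/mol = 0.49636 mol
Divide by the smallest (0.28358 mol): C 1.000, H 1.750
Multiplying each by 4 gives whole numbers: C 4.00, H 7.00
Empirical formula: C4H7
Empirical-formula mass = 55.10 g/mol; 331 ÷ 55.10 ≈ 6, so the molecular formula is C24H42.

C24H42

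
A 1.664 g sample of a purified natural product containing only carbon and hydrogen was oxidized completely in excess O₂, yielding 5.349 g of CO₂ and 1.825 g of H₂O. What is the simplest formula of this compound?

C3H5

mol C = 5.349 g CO₂ ÷ 44.009 g/mol = 0.12154 mol
mol H = 2 × 1.825 g H₂O ÷ 18.015 g/mol = 0.20261 mol
Divide by the smallest (0.12154 mol): C 1.000, H 1.667
Multiplying each by 3 gives whole numbers: C 3.00, H 5.00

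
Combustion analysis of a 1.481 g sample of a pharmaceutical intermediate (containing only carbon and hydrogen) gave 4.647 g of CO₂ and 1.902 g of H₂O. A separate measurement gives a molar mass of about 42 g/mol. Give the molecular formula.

mol C = 4.647 g CO₂ ÷ 44.009 g/mol = 0.10559 mol
mol H = 2 × 1.902 g H₂O ÷ 18.015 g/mol = 0.21116 mol
Divide by the smallest (0.10559 mol): C 1.000, H 2.000
Empirical formula: CH2
Empirical-formula mass = 14.03 g/mol; 42 ÷ 14.03 ≈ 3, so the molecular formula is C3H6.

C3H6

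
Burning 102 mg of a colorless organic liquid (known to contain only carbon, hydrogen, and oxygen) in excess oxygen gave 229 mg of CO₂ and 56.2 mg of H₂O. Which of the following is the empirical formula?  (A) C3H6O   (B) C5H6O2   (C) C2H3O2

(B) C5H6O2

mol C = 0.229 g CO₂ ÷ 44.009 g/mol = 0.005203 mol
mol H = 2 × 0.0562 g H₂O ÷ 18.015 g/mol = 0.006239 mol
mass O = 0.102 − (0.06250 + 0.006289) = 0.03321 g → mol O = 0.03321 ÷ 15.999 = 0.002076 mol
Divide by the smallest (0.002076 mol): C 2.507, H 3.006, O 1.000
Multiplying each by 2 gives whole numbers: C 5.01, H 6.01, O 2.00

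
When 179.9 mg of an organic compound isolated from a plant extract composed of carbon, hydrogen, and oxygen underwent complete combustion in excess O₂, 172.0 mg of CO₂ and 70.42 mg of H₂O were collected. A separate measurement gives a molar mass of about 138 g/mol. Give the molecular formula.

mol C = 0.1720 g CO₂ ÷ 44.009 g/mol = 0.0039083 mol
mol H = 2 × 0.07042 g H₂O ÷ 18.015 g/mol = 0.0078179 mol
mass O = 0.1799 − (0.046942 + 0.0078805) = 0.12508 g → mol O = 0.12508 ÷ 15.999 = 0.0078178 mol
Divide by the smallest (0.0039083 mol): C 1.000, H 2.000, O 2.000
Empirical formula: CH2O2
Empirical-formula mass = 46.02 g/mol; 138 ÷ 46.02 ≈ 3, so the molecular formula is C3H6O6.

C3H6O6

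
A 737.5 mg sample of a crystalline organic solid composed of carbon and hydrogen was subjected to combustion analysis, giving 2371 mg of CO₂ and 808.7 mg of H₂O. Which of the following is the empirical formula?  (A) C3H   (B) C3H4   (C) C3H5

(C) C3H5

mol C = 2.371 g CO₂ ÷ 44.009 g/mol = 0.053875 mol
mol H = 2 × 0.8087 g H₂O ÷ 18.015 g/mol = 0.089781 mol
Divide by the smallest (0.053875 mol): C 1.000, H 1.666
Multiplying each by 3 gives whole numbers: C 3.00, H 5.00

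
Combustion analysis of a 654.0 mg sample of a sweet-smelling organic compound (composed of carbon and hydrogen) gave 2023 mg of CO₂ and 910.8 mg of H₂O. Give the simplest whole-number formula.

mol C = 2.023 g CO₂ ÷ 44.009 g/mol = 0.045968 mol
mol H = 2 × 0.9108 g H₂O ÷ 18.015 g/mol = 0.10112 mol
Divide by the smallest (0.045968 mol): C 1.000, H 2.200
Multiplying each by 5 gives whole numbers: C 5.00, H 11.00

C5H11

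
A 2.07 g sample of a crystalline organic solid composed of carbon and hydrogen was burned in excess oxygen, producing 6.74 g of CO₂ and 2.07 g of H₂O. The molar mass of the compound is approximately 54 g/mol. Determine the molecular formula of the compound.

C4H6

mol C = 6.74 g CO₂ ÷ 44.009 g/mol = 0.1532 mol
mol H = 2 × 2.07 g H₂O ÷ 18.015 g/mol = 0.2298 mol
Divide by the smallest (0.1532 mol): C 1.000, H 1.501
Multiplying each by 2 gives whole numbers: C 2.00, H 3.00
Empirical formula: C2H3
Empirical-formula mass = 27.05 g/mol; 54 ÷ 27.05 ≈ 2, so the molecular formula is C4H6.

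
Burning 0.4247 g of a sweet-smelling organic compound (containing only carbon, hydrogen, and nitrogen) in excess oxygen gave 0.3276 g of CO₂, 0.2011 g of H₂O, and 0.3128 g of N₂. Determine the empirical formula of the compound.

CH3N3

mol C = 0.3276 g CO₂ ÷ 44.009 g/mol = 0.0074439 mol
mol H = 2 × 0.2011 g H₂O ÷ 18.015 g/mol = 0.022326 mol
mol N = 2 × 0.3128 g N₂ ÷ 28.014 g/mol = 0.022332 mol
Divide by the smallest (0.0074439 mol): C 1.000, H 2.999, N 3.000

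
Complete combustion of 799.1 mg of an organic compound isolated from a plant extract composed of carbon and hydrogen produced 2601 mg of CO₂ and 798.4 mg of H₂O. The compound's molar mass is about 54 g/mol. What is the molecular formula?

mol C = 2.601 g CO₂ ÷ 44.009 g/mol = 0.059102 mol
mol H = 2 × 0.7984 g H₂O ÷ 18.015 g/mol = 0.088637 mol
Divide by the smallest (0.059102 mol): C 1.000, H 1.500
Multiplying each by 2 gives whole numbers: C 2.00, H 3.00
Empirical formula: C2H3
Empirical-formula mass = 27.05 g/mol; 54 ÷ 27.05 ≈ 2, so the molecular formula is C4H6.

C4H6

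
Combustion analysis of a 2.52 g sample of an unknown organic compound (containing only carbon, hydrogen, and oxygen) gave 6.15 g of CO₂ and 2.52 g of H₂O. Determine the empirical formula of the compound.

C4H8O

mol C = 6.15 g CO₂ ÷ 44.009 g/mol = 0.1397 mol
mol H = 2 × 2.52 g H₂O ÷ 18.015 g/mol = 0.2798 mol
mass O = 2.52 − (1.678 + 0.2820) = 0.5595 g → mol O = 0.5595 ÷ 15.999 = 0.03497 mol
Divide by the smallest (0.03497 mol): C 3.996, H 8.000, O 1.000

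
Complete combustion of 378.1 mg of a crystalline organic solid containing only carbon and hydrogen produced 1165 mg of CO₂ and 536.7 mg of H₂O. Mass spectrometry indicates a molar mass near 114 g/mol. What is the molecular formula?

mol C = 1.165 g CO₂ ÷ 44.009 g/mol = 0.026472 mol
mol H = 2 × 0.5367 g H₂O ÷ 18.015 g/mol = 0.059584 mol
Divide by the smallest (0.026472 mol): C 1.000, H 2.251
Multiplying each by 4 gives whole numbers: C 4.00, H 9.00
Empirical formula: C4H9
Empirical-formula mass = 57.12 g/mol; 114 ÷ 57.12 ≈ 2, so the molecular formula is C8H18.

C8H18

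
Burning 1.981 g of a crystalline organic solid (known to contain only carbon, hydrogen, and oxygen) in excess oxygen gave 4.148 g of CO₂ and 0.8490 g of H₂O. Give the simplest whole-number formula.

mol C = 4.148 g CO₂ ÷ 44.009 g/mol = 0.094253 mol
mol H = 2 × 0.8490 g H₂O ÷ 18.015 g/mol = 0.094255 mol
mass O = 1.981 − (1.1321 + 0.095009) = 0.75391 g → mol O = 0.75391 ÷ 15.999 = 0.047123 mol
Divide by the smallest (0.047123 mol): C 2.000, H 2.000, O 1.000

C2H2O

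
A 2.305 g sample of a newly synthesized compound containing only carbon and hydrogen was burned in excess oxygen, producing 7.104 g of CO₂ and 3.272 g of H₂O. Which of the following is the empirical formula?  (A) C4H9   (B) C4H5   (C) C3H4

mol C = 7.104 g CO₂ ÷ 44.009 g/mol = 0.16142 mol
mol H = 2 × 3.272 g H₂O ÷ 18.015 g/mol = 0.36325 mol
Divide by the smallest (0.16142 mol): C 1.000, H 2.250
Multiplying each by 4 gives whole numbers: C 4.00, H 9.00

(A) C4H9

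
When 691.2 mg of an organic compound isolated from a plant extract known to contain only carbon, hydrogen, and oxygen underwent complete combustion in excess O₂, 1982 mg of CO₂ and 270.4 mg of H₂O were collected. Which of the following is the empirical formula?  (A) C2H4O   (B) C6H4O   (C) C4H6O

(B) C6H4O

mol C = 1.982 g CO₂ ÷ 44.009 g/mol = 0.045036 mol
mol H = 2 × 0.2704 g H₂O ÷ 18.015 g/mol = 0.030019 mol
mass O = 0.6912 − (0.54093 + 0.030260) = 0.12001 g → mol O = 0.12001 ÷ 15.999 = 0.0075011 mol
Divide by the smallest (0.0075011 mol): C 6.004, H 4.002, O 1.000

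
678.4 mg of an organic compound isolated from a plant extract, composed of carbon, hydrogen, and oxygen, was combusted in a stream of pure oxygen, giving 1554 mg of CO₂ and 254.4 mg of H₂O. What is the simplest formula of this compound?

C5H4O2

mol C = 1.554 g CO₂ ÷ 44.009 g/mol = 0.035311 mol
mol H = 2 × 0.2544 g H₂O ÷ 18.015 g/mol = 0.028243 mol
mass O = 0.6784 − (0.42412 + 0.028469) = 0.22581 g → mol O = 0.22581 ÷ 15.999 = 0.014114 mol
Divide by the smallest (0.014114 mol): C 2.502, H 2.001, O 1.000
Multiplying each by 2 gives whole numbers: C 5.00, H 4.00, O 2.00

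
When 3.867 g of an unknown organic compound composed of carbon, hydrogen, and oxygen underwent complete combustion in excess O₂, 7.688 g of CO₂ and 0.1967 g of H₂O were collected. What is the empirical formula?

mol C = 7.688 g CO₂ ÷ 44.009 g/mol = 0.17469 mol
mol H = 2 × 0.1967 g H₂O ÷ 18.015 g/mol = 0.021837 mol
mass O = 3.867 − (2.0982 + 0.022012) = 1.7468 g → mol O = 1.7468 ÷ 15.999 = 0.10918 mol
Divide by the smallest (0.021837 mol): C 8.000, H 1.000, O 5.000

C8HO5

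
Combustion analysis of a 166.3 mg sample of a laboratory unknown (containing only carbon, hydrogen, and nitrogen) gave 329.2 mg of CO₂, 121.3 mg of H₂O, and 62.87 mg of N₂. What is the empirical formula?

C5H9N3

mol C = 0.3292 g CO₂ ÷ 44.009 g/mol = 0.0074803 mol
mol H = 2 × 0.1213 g H₂O ÷ 18.015 g/mol = 0.013467 mol
mol N = 2 × 0.06287 g N₂ ÷ 28.014 g/mol = 0.0044885 mol
Divide by the smallest (0.0044885 mol): C 1.667, H 3.000, N 1.000
Multiplying each by 3 gives whole numbers: C 5.00, H 9.00, N 3.00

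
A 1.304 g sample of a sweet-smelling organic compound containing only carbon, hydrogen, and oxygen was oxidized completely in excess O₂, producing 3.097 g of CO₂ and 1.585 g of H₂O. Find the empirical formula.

mol C = 3.097 g CO₂ ÷ 44.009 g/mol = 0.070372 mol
mol H = 2 × 1.585 g H₂O ÷ 18.015 g/mol = 0.17596 mol
mass O = 1.304 − (0.84524 + 0.17737) = 0.28139 g → mol O = 0.28139 ÷ 15.999 = 0.017588 mol
Divide by the smallest (0.017588 mol): C 4.001, H 10.005, O 1.000

C4H10O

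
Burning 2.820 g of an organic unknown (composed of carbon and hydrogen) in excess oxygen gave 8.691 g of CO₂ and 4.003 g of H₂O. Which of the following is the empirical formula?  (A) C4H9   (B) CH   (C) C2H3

(A) C4H9

mol C = 8.691 g CO₂ ÷ 44.009 g/mol = 0.19748 mol
mol H = 2 × 4.003 g H₂O ÷ 18.015 g/mol = 0.44441 mol
Divide by the smallest (0.19748 mol): C 1.000, H 2.250
Multiplying each by 4 gives whole numbers: C 4.00, H 9.00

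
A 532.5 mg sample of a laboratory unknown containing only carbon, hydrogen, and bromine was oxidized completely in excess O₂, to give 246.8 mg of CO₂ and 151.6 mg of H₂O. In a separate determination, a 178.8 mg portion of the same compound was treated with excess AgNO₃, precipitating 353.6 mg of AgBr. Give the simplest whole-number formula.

mol C = 0.2468 g CO₂ ÷ 44.009 g/mol = 0.0056079 mol
mol H = 2 × 0.1516 g H₂O ÷ 18.015 g/mol = 0.016830 mol
From the AgBr data: mol Br per gram of compound = (0.3536 ÷ 187.772) ÷ 0.1788 = 0.010532 mol/g, so in the 0.5325 g combustion sample mol Br = 0.0056083 mol
Divide by the smallest (0.0056079 mol): C 1.000, H 3.001, Br 1.000

CH3Br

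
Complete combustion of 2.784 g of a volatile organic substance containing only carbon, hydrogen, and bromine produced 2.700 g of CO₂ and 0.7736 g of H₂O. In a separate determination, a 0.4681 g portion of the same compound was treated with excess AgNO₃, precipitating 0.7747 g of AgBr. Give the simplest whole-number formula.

mol C = 2.700 g CO₂ ÷ 44.009 g/mol = 0.061351 mol
mol H = 2 × 0.7736 g H₂O ÷ 18.015 g/mol = 0.085884 mol
From the AgBr data: mol Br per gram of compound = (0.7747 ÷ 187.772) ÷ 0.4681 = 0.0088138 mol/g, so in the 2.784 g combustion sample mol Br = 0.024538 mol
Divide by the smallest (0.024538 mol): C 2.500, H 3.500, Br 1.000
Multiplying each by 2 gives whole numbers: C 5.00, H 7.00, Br 2.00

C5H7Br2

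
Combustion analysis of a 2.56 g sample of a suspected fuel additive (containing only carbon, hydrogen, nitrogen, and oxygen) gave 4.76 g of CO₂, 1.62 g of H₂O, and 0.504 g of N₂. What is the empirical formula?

mol C = 4.76 g CO₂ ÷ 44.009 g/mol = 0.1082 mol
mol H = 2 × 1.62 g H₂O ÷ 18.015 g/mol = 0.1799 mol
mol N = 2 × 0.504 g N₂ ÷ 28.014 g/mol = 0.03598 mol
mass O = 2.56 − (1.299 + 0.1813 + 0.5040) = 0.5756 g → mol O = 0.5756 ÷ 15.999 = 0.03598 mol
Divide by the smallest (0.03598 mol): C 3.006, H 4.999, N 1.000, O 1.000

C3H5NO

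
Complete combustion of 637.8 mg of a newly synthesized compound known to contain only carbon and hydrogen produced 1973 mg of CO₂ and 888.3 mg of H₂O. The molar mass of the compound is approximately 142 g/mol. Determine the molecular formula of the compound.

mol C = 1.973 g CO₂ ÷ 44.009 g/mol = 0.044832 mol
mol H = 2 × 0.8883 g H₂O ÷ 18.015 g/mol = 0.098618 mol
Divide by the smallest (0.044832 mol): C 1.000, H 2.200
Multiplying each by 5 gives whole numbers: C 5.00, H 11.00
Empirical formula: C5H11
Empirical-formula mass = 71.14 g/mol; 142 ÷ 71.14 ≈ 2, so the molecular formula is C10H22.

C10H22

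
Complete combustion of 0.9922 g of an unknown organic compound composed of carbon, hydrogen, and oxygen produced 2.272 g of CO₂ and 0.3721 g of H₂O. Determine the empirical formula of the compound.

mol C = 2.272 g CO₂ ÷ 44.009 g/mol = 0.051626 mol
mol H = 2 × 0.3721 g H₂O ÷ 18.015 g/mol = 0.041310 mol
mass O = 0.9922 − (0.62008 + 0.041640) = 0.33048 g → mol O = 0.33048 ÷ 15.999 = 0.020656 mol
Divide by the smallest (0.020656 mol): C 2.499, H 2.000, O 1.000
Multiplying each by 2 gives whole numbers: C 5.00, H 4.00, O 2.00

C5H4O2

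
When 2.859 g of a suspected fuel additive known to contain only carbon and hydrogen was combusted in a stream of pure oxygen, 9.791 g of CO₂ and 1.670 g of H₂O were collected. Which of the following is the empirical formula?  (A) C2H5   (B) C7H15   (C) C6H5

mol C = 9.791 g CO₂ ÷ 44.009 g/mol = 0.22248 mol
mol H = 2 × 1.670 g H₂O ÷ 18.015 g/mol = 0.18540 mol
Divide by the smallest (0.18540 mol): C 1.200, H 1.000
Multiplying each by 5 gives whole numbers: C 6.00, H 5.00

(C) C6H5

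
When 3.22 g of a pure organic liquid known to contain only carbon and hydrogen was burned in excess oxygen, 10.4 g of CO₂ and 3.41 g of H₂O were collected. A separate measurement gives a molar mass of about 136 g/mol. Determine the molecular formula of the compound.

mol C = 10.4 g CO₂ ÷ 44.009 g/mol = 0.2363 mol
mol H = 2 × 3.41 g H₂O ÷ 18.015 g/mol = 0.3786 mol
Divide by the smallest (0.2363 mol): C 1.000, H 1.602
Multiplying each by 5 gives whole numbers: C 5.00, H 8.01
Empirical formula: C5H8
Empirical-formula mass = 68.12 g/mol; 136 ÷ 68.12 ≈ 2, so the molecular formula is C10H16.

C10H16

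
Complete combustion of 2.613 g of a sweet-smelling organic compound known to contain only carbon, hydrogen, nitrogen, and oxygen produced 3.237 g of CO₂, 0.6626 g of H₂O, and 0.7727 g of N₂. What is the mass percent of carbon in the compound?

33.81%

mol C = 3.237 g CO₂ ÷ 44.009 g/mol = 0.073553 mol
mol H = 2 × 0.6626 g H₂O ÷ 18.015 g/mol = 0.073561 mol
mol N = 2 × 0.7727 g N₂ ÷ 28.014 g/mol = 0.055165 mol
mass O = 2.613 − (0.88345 + 0.074149 + 0.77270) = 0.88270 g → mol O = 0.88270 ÷ 15.999 = 0.055172 mol
mass % C = 0.88345 g ÷ 2.613 g × 100%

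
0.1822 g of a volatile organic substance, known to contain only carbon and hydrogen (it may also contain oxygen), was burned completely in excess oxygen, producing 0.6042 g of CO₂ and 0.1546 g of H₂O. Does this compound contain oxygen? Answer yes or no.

no

mol C = 0.6042 g CO₂ ÷ 44.009 g/mol = 0.013729 mol
mol H = 2 × 0.1546 g H₂O ÷ 18.015 g/mol = 0.017163 mol
C and H together account for 0.18220 g — essentially the entire 0.1822 g sample — so the compound contains no oxygen.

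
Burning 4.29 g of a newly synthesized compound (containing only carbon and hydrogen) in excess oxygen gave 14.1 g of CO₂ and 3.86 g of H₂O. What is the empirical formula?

mol C = 14.1 g CO₂ ÷ 44.009 g/mol = 0.3204 mol
mol H = 2 × 3.86 g H₂O ÷ 18.015 g/mol = 0.4285 mol
Divide by the smallest (0.3204 mol): C 1.000, H 1.338
Multiplying each by 3 gives whole numbers: C 3.00, H 4.01

C3H4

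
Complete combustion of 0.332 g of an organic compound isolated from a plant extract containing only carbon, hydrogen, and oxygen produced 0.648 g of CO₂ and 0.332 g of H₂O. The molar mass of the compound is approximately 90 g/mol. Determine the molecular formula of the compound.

C4H10O2

mol C = 0.648 g CO₂ ÷ 44.009 g/mol = 0.01472 mol
mol H = 2 × 0.332 g H₂O ÷ 18.015 g/mol = 0.03686 mol
mass O = 0.332 − (0.1769 + 0.03715) = 0.1180 g → mol O = 0.1180 ÷ 15.999 = 0.007375 mol
Divide by the smallest (0.007375 mol): C 1.996, H 4.998, O 1.000
Empirical formula: C2H5O
Empirical-formula mass = 45.06 g/mol; 90 ÷ 45.06 ≈ 2, so the molecular formula is C4H10O2.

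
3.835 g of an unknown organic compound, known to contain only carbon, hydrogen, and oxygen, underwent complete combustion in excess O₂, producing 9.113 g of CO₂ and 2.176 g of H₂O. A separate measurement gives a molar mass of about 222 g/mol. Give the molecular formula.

mol C = 9.113 g CO₂ ÷ 44.009 g/mol = 0.20707 mol
mol H = 2 × 2.176 g H₂O ÷ 18.015 g/mol = 0.24158 mol
mass O = 3.835 − (2.4871 + 0.24351) = 1.1044 g → mol O = 1.1044 ÷ 15.999 = 0.069027 mol
Divide by the smallest (0.069027 mol): C 3.000, H 3.500, O 1.000
Multiplying each by 2 gives whole numbers: C 6.00, H 7.00, O 2.00
Empirical formula: C6H7O2
Empirical-formula mass = 111.12 g/mol; 222 ÷ 111.12 ≈ 2, so the molecular formula is C12H14O4.

C12H14O4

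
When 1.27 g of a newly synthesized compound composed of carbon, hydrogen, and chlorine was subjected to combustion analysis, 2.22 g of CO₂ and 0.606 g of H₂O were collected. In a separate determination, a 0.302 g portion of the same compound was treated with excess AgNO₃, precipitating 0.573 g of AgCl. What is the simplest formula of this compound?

mol C = 2.22 g CO₂ ÷ 44.009 g/mol = 0.05044 mol
mol H = 2 × 0.606 g H₂O ÷ 18.015 g/mol = 0.06728 mol
From the AgCl data: mol Cl per gram of compound = (0.573 ÷ 143.318) ÷ 0.302 = 0.01324 mol/g, so in the 1.27 g combustion sample mol Cl = 0.01681 mol
Divide by the smallest (0.01681 mol): C 3.000, H 4.001, Cl 1.000

C3H4Cl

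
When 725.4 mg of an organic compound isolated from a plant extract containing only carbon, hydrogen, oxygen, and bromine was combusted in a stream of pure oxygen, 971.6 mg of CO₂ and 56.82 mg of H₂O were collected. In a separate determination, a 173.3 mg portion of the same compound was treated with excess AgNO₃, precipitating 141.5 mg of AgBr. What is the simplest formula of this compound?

mol C = 0.9716 g CO₂ ÷ 44.009 g/mol = 0.022077 mol
mol H = 2 × 0.05682 g H₂O ÷ 18.015 g/mol = 0.0063081 mol
From the AgBr data: mol Br per gram of compound = (0.1415 ÷ 187.772) ÷ 0.1733 = 0.0043484 mol/g, so in the 0.7254 g combustion sample mol Br = 0.0031543 mol
mass O = 0.7254 − (0.26517 + 0.0063585 + 0.25204) = 0.20183 g → mol O = 0.20183 ÷ 15.999 = 0.012615 mol
Divide by the smallest (0.0031543 mol): C 6.999, H 2.000, Br 1.000, O 3.999

C7H2BrO4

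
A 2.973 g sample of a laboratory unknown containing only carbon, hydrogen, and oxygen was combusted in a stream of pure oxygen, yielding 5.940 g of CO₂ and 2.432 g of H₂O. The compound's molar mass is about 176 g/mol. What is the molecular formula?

C8H16O4

mol C = 5.940 g CO₂ ÷ 44.009 g/mol = 0.13497 mol
mol H = 2 × 2.432 g H₂O ÷ 18.015 g/mol = 0.27000 mol
mass O = 2.973 − (1.6212 + 0.27216) = 1.0797 g → mol O = 1.0797 ÷ 15.999 = 0.067485 mol
Divide by the smallest (0.067485 mol): C 2.000, H 4.001, O 1.000
Empirical formula: C2H4O
Empirical-formula mass = 44.05 g/mol; 176 ÷ 44.05 ≈ 4, so the molecular formula is C8H16O4.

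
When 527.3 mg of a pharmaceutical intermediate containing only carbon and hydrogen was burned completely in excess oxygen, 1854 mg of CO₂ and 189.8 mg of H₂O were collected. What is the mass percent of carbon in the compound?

mol C = 1.854 g CO₂ ÷ 44.009 g/mol = 0.042128 mol
mol H = 2 × 0.1898 g H₂O ÷ 18.015 g/mol = 0.021071 mol
mass % C = 0.50600 g ÷ 0.5273 g × 100%

95.96%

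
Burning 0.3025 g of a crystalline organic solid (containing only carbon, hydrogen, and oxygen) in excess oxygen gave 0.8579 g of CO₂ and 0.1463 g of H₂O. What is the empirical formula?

C6H5O

mol C = 0.8579 g CO₂ ÷ 44.009 g/mol = 0.019494 mol
mol H = 2 × 0.1463 g H₂O ÷ 18.015 g/mol = 0.016242 mol
mass O = 0.3025 − (0.23414 + 0.016372) = 0.051989 g → mol O = 0.051989 ÷ 15.999 = 0.0032495 mol
Divide by the smallest (0.0032495 mol): C 5.999, H 4.998, O 1.000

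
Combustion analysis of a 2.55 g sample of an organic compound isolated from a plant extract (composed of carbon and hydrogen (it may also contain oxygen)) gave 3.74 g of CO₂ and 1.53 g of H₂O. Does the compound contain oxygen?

yes

mol C = 3.74 g CO₂ ÷ 44.009 g/mol = 0.08498 mol
mol H = 2 × 1.53 g H₂O ÷ 18.015 g/mol = 0.1699 mol
C and H account for only 1.192 g of the 2.55 g sample; the remaining 1.358 g must be oxygen.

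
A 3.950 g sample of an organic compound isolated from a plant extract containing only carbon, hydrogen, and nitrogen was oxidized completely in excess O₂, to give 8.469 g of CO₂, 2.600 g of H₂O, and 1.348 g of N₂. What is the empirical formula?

mol C = 8.469 g CO₂ ÷ 44.009 g/mol = 0.19244 mol
mol H = 2 × 2.600 g H₂O ÷ 18.015 g/mol = 0.28865 mol
mol N = 2 × 1.348 g N₂ ÷ 28.014 g/mol = 0.096238 mol
Divide by the smallest (0.096238 mol): C 2.000, H 2.999, N 1.000

C2H3N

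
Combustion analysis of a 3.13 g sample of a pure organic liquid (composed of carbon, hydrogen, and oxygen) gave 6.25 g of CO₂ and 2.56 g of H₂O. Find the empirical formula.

mol C = 6.25 g CO₂ ÷ 44.009 g/mol = 0.1420 mol
mol H = 2 × 2.56 g H₂O ÷ 18.015 g/mol = 0.2842 mol
mass O = 3.13 − (1.706 + 0.2865) = 1.138 g → mol O = 1.138 ÷ 15.999 = 0.07111 mol
Divide by the smallest (0.07111 mol): C 1.997, H 3.996, O 1.000

C2H4O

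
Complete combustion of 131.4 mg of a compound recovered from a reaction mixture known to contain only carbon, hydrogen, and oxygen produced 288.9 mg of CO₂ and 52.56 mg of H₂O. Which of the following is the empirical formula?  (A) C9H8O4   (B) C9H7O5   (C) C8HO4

(A) C9H8O4

mol C = 0.2889 g CO₂ ÷ 44.009 g/mol = 0.0065646 mol
mol H = 2 × 0.05256 g H₂O ÷ 18.015 g/mol = 0.0058351 mol
mass O = 0.1314 − (0.078847 + 0.0058818) = 0.046671 g → mol O = 0.046671 ÷ 15.999 = 0.0029171 mol
Divide by the smallest (0.0029171 mol): C 2.250, H 2.000, O 1.000
Multiplying each by 4 gives whole numbers: C 9.00, H 8.00, O 4.00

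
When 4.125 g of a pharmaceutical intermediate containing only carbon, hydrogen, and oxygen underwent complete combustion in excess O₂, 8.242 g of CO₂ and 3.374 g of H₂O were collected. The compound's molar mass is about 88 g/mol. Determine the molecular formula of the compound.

mol C = 8.242 g CO₂ ÷ 44.009 g/mol = 0.18728 mol
mol H = 2 × 3.374 g H₂O ÷ 18.015 g/mol = 0.37458 mol
mass O = 4.125 − (2.2494 + 0.37757) = 1.4980 g → mol O = 1.4980 ÷ 15.999 = 0.093631 mol
Divide by the smallest (0.093631 mol): C 2.000, H 4.001, O 1.000
Empirical formula: C2H4O
Empirical-formula mass = 44.05 g/mol; 88 ÷ 44.05 ≈ 2, so the molecular formula is C4H8O2.

C4H8O2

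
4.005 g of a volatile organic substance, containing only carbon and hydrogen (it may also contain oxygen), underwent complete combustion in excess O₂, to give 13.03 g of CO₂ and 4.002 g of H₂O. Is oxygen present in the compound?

mol C = 13.03 g CO₂ ÷ 44.009 g/mol = 0.29608 mol
mol H = 2 × 4.002 g H₂O ÷ 18.015 g/mol = 0.44430 mol
C and H together account for 4.0040 g — essentially the entire 4.005 g sample — so the compound contains no oxygen.

no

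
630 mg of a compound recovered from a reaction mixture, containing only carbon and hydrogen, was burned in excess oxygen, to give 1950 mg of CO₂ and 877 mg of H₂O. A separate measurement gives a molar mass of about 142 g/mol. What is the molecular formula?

mol C = 1.95 g CO₂ ÷ 44.009 g/mol = 0.04431 mol
mol H = 2 × 0.877 g H₂O ÷ 18.015 g/mol = 0.09736 mol
Divide by the smallest (0.04431 mol): C 1.000, H 2.197
Multiplying each by 5 gives whole numbers: C 5.00, H 10.99
Empirical formula: C5H11
Empirical-formula mass = 71.14 g/mol; 142 ÷ 71.14 ≈ 2, so the molecular formula is C10H22.

C10H22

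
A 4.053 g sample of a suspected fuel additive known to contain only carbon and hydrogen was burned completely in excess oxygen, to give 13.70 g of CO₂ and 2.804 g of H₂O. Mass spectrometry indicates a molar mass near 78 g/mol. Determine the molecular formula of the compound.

mol C = 13.70 g CO₂ ÷ 44.009 g/mol = 0.31130 mol
mol H = 2 × 2.804 g H₂O ÷ 18.015 g/mol = 0.31130 mol
Divide by the smallest (0.31130 mol): C 1.000, H 1.000
Empirical formula: CH
Empirical-formula mass = 13.02 g/mol; 78 ÷ 13.02 ≈ 6, so the molecular formula is C6H6.

C6H6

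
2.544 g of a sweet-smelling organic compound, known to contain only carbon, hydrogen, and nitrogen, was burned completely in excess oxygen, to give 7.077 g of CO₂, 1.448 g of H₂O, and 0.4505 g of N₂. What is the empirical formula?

C5H5N

mol C = 7.077 g CO₂ ÷ 44.009 g/mol = 0.16081 mol
mol H = 2 × 1.448 g H₂O ÷ 18.015 g/mol = 0.16075 mol
mol N = 2 × 0.4505 g N₂ ÷ 28.014 g/mol = 0.032162 mol
Divide by the smallest (0.032162 mol): C 5.000, H 4.998, N 1.000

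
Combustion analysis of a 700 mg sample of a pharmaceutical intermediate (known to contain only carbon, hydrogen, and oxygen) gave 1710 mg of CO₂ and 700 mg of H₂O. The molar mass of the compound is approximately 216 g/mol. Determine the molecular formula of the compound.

mol C = 1.71 g CO₂ ÷ 44.009 g/mol = 0.03886 mol
mol H = 2 × 0.700 g H₂O ÷ 18.015 g/mol = 0.07771 mol
mass O = 0.700 − (0.4667 + 0.07833) = 0.1550 g → mol O = 0.1550 ÷ 15.999 = 0.009686 mol
Divide by the smallest (0.009686 mol): C 4.011, H 8.023, O 1.000
Empirical formula: C4H8O
Empirical-formula mass = 72.11 g/mol; 216 ÷ 72.11 ≈ 3, so the molecular formula is C12H24O3.

C12H24O3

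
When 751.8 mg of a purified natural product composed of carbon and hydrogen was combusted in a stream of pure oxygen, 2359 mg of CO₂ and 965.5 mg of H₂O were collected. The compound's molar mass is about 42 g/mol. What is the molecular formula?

C3H6

mol C = 2.359 g CO₂ ÷ 44.009 g/mol = 0.053603 mol
mol H = 2 × 0.9655 g H₂O ÷ 18.015 g/mol = 0.10719 mol
Divide by the smallest (0.053603 mol): C 1.000, H 2.000
Empirical formula: CH2
Empirical-formula mass = 14.03 g/mol; 42 ÷ 14.03 ≈ 3, so the molecular formula is C3H6.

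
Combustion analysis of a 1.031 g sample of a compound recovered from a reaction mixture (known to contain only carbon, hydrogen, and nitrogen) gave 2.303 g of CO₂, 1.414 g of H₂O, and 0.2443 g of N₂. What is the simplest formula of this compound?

C3H9N

mol C = 2.303 g CO₂ ÷ 44.009 g/mol = 0.052330 mol
mol H = 2 × 1.414 g H₂O ÷ 18.015 g/mol = 0.15698 mol
mol N = 2 × 0.2443 g N₂ ÷ 28.014 g/mol = 0.017441 mol
Divide by the smallest (0.017441 mol): C 3.000, H 9.001, N 1.000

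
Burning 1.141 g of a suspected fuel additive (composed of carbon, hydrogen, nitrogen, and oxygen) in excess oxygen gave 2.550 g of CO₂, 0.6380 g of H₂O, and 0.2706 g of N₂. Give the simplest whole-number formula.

C9H11N3O

mol C = 2.550 g CO₂ ÷ 44.009 g/mol = 0.057943 mol
mol H = 2 × 0.6380 g H₂O ÷ 18.015 g/mol = 0.070830 mol
mol N = 2 × 0.2706 g N₂ ÷ 28.014 g/mol = 0.019319 mol
mass O = 1.141 − (0.69595 + 0.071397 + 0.27060) = 0.10305 g → mol O = 0.10305 ÷ 15.999 = 0.0064413 mol
Divide by the smallest (0.0064413 mol): C 8.996, H 10.996, N 2.999, O 1.000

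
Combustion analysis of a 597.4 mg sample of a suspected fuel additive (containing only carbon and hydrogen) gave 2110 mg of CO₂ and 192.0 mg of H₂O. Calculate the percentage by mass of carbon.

96.40%

mol C = 2.110 g CO₂ ÷ 44.009 g/mol = 0.047945 mol
mol H = 2 × 0.1920 g H₂O ÷ 18.015 g/mol = 0.021316 mol
mass % C = 0.57586 g ÷ 0.5974 g × 100%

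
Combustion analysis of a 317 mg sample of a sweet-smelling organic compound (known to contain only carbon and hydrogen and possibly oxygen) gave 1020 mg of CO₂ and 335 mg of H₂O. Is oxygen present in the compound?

mol C = 1.02 g CO₂ ÷ 44.009 g/mol = 0.02318 mol
mol H = 2 × 0.335 g H₂O ÷ 18.015 g/mol = 0.03719 mol
C and H together account for 0.3159 g — essentially the entire 0.317 g sample — so the compound contains no oxygen.

no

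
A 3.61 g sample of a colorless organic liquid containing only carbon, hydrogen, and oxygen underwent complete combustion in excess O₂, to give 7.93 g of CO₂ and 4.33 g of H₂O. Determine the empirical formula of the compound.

C3H8O

mol C = 7.93 g CO₂ ÷ 44.009 g/mol = 0.1802 mol
mol H = 2 × 4.33 g H₂O ÷ 18.015 g/mol = 0.4807 mol
mass O = 3.61 − (2.164 + 0.4846) = 0.9612 g → mol O = 0.9612 ÷ 15.999 = 0.06008 mol
Divide by the smallest (0.06008 mol): C 2.999, H 8.002, O 1.000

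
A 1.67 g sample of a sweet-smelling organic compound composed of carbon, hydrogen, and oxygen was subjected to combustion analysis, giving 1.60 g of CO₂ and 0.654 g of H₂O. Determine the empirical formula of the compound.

mol C = 1.60 g CO₂ ÷ 44.009 g/mol = 0.03636 mol
mol H = 2 × 0.654 g H₂O ÷ 18.015 g/mol = 0.07261 mol
mass O = 1.67 − (0.4367 + 0.07319) = 1.160 g → mol O = 1.160 ÷ 15.999 = 0.07251 mol
Divide by the smallest (0.03636 mol): C 1.000, H 1.997, O 1.995

CH2O2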